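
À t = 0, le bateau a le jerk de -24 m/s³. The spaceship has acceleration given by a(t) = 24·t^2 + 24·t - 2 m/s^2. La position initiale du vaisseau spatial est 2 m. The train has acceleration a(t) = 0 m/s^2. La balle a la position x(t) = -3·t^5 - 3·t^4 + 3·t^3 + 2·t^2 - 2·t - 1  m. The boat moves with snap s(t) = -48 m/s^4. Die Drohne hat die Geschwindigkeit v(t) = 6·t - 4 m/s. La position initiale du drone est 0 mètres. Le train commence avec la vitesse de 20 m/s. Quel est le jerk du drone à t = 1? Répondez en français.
Pour résoudre ceci, nous devons prendre 2 dérivées de notre équation de la vitesse v(t) = 6·t - 4. En prenant d/dt de v(t), nous trouvons a(t) = 6. La dérivée de l'accélération donne le jerk: j(t) = 0. En utilisant j(t) = 0 et en substituant t = 1, nous trouvons j = 0.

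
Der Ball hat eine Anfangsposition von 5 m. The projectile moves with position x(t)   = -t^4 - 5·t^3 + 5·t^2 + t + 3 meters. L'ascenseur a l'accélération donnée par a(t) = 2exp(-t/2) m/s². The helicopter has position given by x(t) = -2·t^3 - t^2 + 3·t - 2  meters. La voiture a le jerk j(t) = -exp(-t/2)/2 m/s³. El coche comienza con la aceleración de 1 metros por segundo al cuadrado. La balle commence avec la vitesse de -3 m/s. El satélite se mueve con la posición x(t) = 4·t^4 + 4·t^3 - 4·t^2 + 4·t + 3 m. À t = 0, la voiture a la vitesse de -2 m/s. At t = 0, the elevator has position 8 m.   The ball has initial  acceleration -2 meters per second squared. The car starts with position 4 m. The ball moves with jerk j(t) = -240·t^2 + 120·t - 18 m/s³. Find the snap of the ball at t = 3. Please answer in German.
Um dies zu lösen, müssen wir 1 Ableitung unserer Gleichung für den Ruck j(t) = -240·t^2 + 120·t - 18 nehmen. Die Ableitung von dem Ruck ergibt den Snap: s(t) = 120 - 480·t. Mit s(t) = 120 - 480·t und Einsetzen von t = 3, finden wir s = -1320.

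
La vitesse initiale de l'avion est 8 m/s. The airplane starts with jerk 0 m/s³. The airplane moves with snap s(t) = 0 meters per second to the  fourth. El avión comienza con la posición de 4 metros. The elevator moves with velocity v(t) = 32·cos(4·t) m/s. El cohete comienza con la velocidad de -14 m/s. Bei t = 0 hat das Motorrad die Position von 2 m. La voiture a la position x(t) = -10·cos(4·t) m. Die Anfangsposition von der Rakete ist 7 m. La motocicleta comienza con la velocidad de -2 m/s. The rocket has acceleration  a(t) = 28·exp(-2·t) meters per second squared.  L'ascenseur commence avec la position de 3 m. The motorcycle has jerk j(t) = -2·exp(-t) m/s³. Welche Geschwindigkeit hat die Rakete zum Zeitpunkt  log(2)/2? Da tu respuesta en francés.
Nous devons trouver la primitive de notre équation de l'accélération a(t) = 28·exp(-2·t) 1 fois. La primitive de l'accélération, avec v(0) = -14, donne la vitesse: v(t) = -14·exp(-2·t). En utilisant v(t) = -14·exp(-2·t) et en substituant t = log(2)/2, nous trouvons v = -7.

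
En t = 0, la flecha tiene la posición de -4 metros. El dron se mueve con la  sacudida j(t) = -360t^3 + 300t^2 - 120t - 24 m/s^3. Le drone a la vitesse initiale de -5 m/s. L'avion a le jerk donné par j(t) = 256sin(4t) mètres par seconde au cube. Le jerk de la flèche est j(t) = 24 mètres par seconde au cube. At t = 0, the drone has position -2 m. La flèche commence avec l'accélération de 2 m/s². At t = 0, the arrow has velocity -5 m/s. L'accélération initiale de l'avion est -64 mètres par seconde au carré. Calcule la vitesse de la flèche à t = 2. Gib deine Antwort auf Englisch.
To find the answer, we compute 2 integrals of j(t) = 24. The integral of jerk, with a(0) = 2, gives acceleration: a(t) = 24·t + 2. Taking ∫a(t)dt and applying v(0) = -5, we find v(t) = 12·t^2 + 2·t - 5. From the given velocity equation v(t) = 12·t^2 + 2·t - 5, we substitute t = 2 to get v = 47.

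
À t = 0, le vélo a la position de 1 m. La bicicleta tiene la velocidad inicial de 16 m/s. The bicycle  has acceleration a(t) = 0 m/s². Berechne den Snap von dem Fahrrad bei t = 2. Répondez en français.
Pour résoudre ceci, nous devons prendre 2 dérivées de notre équation de l'accélération a(t) = 0. En prenant d/dt de a(t), nous trouvons j(t) = 0. La dérivée du jerk donne le snap: s(t) = 0. En utilisant s(t) = 0 et en substituant t = 2, nous trouvons s = 0.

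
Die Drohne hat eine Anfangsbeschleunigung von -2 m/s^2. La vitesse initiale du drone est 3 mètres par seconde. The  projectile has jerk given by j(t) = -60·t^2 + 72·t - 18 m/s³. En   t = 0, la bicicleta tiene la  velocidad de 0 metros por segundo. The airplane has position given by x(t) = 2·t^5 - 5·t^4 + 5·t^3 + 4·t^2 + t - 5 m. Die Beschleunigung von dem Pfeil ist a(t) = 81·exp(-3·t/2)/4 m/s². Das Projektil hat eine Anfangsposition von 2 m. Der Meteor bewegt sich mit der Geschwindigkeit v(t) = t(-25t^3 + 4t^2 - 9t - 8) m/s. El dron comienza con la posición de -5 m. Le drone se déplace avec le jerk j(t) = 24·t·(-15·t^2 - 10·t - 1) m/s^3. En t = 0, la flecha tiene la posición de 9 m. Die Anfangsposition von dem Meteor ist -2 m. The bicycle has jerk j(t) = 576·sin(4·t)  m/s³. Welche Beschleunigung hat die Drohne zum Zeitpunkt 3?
Um dies zu lösen, müssen wir 1 Stammfunktion unserer Gleichung für den Ruck j(t) = 24·t·(-15·t^2 - 10·t - 1) finden. Mit ∫j(t)dt und Anwendung von a(0) = -2, finden wir a(t) = -90·t^4 - 80·t^3 - 12·t^2 - 2. Wir haben die Beschleunigung a(t) = -90·t^4 - 80·t^3 - 12·t^2 - 2. Durch Einsetzen von t = 3: a(3) = -9560.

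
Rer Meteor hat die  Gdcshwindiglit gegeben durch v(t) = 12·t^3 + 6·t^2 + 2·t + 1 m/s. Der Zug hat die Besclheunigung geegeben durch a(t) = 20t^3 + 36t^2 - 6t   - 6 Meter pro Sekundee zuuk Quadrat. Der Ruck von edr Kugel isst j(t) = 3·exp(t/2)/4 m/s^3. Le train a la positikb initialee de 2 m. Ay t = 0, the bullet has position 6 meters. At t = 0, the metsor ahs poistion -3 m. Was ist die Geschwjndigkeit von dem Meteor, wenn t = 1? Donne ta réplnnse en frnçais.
En utilisant v(t) = 12·t^3 + 6·t^2 + 2·t + 1 et en substituant t = 1, nous trouvons v = 21.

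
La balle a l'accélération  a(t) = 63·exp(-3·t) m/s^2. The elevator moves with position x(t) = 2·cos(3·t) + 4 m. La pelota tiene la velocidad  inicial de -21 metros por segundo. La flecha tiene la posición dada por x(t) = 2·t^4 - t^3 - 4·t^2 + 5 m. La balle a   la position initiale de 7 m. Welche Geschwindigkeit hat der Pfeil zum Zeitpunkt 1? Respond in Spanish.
Debemos derivar nuestra ecuación de la posición x(t) = 2·t^4 - t^3 - 4·t^2 + 5 1 vez. Derivando la posición, obtenemos la velocidad: v(t) = 8·t^3 - 3·t^2 - 8·t. De la ecuación de la velocidad v(t) = 8·t^3 - 3·t^2 - 8·t, sustituimos t = 1 para obtener v = -3.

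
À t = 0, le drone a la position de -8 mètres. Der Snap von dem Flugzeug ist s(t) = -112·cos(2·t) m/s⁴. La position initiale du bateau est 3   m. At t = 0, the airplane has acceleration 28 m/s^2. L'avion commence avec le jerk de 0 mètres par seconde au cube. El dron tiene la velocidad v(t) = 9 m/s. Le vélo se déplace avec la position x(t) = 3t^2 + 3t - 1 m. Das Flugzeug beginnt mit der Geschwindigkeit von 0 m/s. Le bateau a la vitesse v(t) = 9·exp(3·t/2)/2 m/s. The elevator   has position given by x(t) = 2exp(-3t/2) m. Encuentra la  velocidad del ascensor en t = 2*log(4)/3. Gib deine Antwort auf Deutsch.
Wir müssen unsere Gleichung für die Position x(t) = 2·exp(-3·t/2) 1-mal ableiten. Mit d/dt von x(t) finden wir v(t) = -3·exp(-3·t/2). Aus der Gleichung für die Geschwindigkeit v(t) = -3·exp(-3·t/2), setzen wir t = 2*log(4)/3 ein und erhalten v = -3/4.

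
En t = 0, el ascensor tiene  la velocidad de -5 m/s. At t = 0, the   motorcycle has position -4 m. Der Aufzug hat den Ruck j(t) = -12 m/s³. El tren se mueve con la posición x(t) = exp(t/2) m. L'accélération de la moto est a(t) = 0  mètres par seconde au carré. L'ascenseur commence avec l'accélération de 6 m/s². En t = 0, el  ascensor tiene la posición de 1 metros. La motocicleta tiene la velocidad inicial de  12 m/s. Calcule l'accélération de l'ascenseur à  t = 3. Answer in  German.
Wir müssen unsere Gleichung für den Ruck j(t) = -12 1-mal integrieren. Durch Integration von dem Ruck und Verwendung der Anfangsbedingung a(0) = 6, erhalten wir a(t) = 6 - 12·t. Wir haben die Beschleunigung a(t) = 6 - 12·t. Durch Einsetzen von t = 3: a(3) = -30.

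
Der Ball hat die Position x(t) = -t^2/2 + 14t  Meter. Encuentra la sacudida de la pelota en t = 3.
Partiendo de la posición x(t) = -t^2/2 + 14·t, tomamos 3 derivadas. Derivando la posición, obtenemos la velocidad: v(t) = 14 - t. Tomando d/dt de v(t), encontramos a(t) = -1. Tomando d/dt de a(t), encontramos j(t) = 0. Usando j(t) = 0 y sustituyendo t = 3, encontramos j = 0.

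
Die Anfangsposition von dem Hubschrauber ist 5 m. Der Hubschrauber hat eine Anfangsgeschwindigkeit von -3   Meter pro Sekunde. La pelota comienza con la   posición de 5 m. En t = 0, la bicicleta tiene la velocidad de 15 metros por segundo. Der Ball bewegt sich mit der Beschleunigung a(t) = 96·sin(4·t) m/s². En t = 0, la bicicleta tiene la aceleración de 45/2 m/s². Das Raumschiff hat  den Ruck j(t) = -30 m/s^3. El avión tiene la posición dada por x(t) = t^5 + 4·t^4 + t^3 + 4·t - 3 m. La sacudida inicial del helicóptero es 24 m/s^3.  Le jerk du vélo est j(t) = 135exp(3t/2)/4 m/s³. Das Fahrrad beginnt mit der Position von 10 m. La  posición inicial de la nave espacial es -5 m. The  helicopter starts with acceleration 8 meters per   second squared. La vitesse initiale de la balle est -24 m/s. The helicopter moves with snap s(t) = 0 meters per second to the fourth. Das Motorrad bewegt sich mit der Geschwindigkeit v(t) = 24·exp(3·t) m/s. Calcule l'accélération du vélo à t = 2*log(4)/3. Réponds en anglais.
To find the answer, we compute 1 antiderivative of j(t) = 135·exp(3·t/2)/4. The integral of jerk, with a(0) = 45/2, gives acceleration: a(t) = 45·exp(3·t/2)/2. From the given acceleration equation a(t) = 45·exp(3·t/2)/2, we substitute t = 2*log(4)/3 to get a = 90.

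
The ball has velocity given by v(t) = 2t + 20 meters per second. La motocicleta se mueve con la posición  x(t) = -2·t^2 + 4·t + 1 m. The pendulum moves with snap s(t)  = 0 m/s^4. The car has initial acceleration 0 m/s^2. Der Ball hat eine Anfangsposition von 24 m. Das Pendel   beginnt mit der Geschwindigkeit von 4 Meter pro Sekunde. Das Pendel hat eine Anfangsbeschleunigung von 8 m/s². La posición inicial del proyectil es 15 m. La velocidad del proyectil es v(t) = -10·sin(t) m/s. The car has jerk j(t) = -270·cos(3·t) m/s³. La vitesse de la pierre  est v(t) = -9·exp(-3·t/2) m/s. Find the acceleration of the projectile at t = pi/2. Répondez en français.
Nous devons dériver notre équation de la vitesse v(t) = -10·sin(t) 1 fois. En dérivant la vitesse, nous obtenons l'accélération: a(t) = -10·cos(t). En utilisant a(t) = -10·cos(t) et en substituant t = pi/2, nous trouvons a = 0.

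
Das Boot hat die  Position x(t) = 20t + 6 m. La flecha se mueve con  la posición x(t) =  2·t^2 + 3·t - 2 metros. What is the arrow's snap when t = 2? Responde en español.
Partiendo de la posición x(t) = 2·t^2 + 3·t - 2, tomamos 4 derivadas. La derivada de la posición da la velocidad: v(t) = 4·t + 3. La derivada de la velocidad da la aceleración: a(t) = 4. Tomando d/dt de a(t), encontramos j(t) = 0. La derivada de la sacudida da el snap: s(t) = 0. Tenemos el snap s(t) = 0. Sustituyendo t = 2: s(2) = 0.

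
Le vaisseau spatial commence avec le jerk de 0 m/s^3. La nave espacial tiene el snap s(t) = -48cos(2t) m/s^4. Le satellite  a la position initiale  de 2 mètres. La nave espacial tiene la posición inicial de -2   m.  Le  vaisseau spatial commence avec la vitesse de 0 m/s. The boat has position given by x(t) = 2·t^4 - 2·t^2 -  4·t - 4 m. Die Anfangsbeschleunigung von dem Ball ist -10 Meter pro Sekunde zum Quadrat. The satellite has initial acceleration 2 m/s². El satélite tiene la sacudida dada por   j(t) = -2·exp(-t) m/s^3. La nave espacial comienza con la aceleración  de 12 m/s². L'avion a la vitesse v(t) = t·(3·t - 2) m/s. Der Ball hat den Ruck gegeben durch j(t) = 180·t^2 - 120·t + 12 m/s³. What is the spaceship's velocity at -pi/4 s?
Starting from snap s(t) = -48·cos(2·t), we take 3 antiderivatives. Integrating snap and using the initial condition j(0) = 0, we get j(t) = -24·sin(2·t). Finding the antiderivative of j(t) and using a(0) = 12: a(t) = 12·cos(2·t). Taking ∫a(t)dt and applying v(0) = 0, we find v(t) = 6·sin(2·t). Using v(t) = 6·sin(2·t) and substituting t = -pi/4, we find v = -6.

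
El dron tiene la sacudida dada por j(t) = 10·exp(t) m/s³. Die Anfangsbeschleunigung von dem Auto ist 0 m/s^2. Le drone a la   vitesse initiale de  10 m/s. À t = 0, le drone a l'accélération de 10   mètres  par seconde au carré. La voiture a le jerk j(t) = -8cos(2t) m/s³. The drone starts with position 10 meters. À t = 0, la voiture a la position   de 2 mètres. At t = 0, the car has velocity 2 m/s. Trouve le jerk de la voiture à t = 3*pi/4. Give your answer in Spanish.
Usando j(t) = -8·cos(2·t) y sustituyendo t = 3*pi/4, encontramos j = 0.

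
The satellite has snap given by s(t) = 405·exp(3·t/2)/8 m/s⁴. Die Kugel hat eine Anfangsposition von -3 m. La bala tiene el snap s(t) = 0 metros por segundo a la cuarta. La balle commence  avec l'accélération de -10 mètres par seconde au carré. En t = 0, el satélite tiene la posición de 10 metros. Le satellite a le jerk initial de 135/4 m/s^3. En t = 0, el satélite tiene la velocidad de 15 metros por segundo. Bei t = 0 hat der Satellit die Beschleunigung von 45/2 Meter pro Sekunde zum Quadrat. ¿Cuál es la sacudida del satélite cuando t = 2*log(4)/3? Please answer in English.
We must find the antiderivative of our snap equation s(t) = 405·exp(3·t/2)/8 1 time. The antiderivative of snap, with j(0) = 135/4, gives jerk: j(t) = 135·exp(3·t/2)/4. We have jerk j(t) = 135·exp(3·t/2)/4. Substituting t = 2*log(4)/3: j(2*log(4)/3) = 135.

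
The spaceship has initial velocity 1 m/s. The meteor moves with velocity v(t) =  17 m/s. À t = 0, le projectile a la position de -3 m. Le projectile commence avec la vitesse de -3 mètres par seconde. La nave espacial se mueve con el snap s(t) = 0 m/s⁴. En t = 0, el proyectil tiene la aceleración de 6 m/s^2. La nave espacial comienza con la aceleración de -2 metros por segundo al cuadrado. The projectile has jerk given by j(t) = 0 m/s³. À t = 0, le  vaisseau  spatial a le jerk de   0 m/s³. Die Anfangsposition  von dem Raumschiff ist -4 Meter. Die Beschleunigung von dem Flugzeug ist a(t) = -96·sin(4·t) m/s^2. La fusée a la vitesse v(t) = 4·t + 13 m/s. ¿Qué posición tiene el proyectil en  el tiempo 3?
Necesitamos integrar nuestra ecuación de la sacudida j(t) = 0 3 veces. Tomando ∫j(t)dt y aplicando a(0) = 6, encontramos a(t) = 6. Tomando ∫a(t)dt y aplicando v(0) = -3, encontramos v(t) = 6·t - 3. Tomando ∫v(t)dt y aplicando x(0) = -3, encontramos x(t) = 3·t^2 - 3·t - 3. Tenemos la posición x(t) = 3·t^2 - 3·t - 3. Sustituyendo t = 3: x(3) = 15.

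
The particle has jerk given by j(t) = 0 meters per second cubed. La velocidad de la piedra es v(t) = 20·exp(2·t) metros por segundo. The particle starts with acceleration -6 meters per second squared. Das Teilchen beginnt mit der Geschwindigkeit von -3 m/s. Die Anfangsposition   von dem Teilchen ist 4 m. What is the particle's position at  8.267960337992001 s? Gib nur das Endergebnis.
The position at t = 8.267960337992001 is x = -225.881385465802.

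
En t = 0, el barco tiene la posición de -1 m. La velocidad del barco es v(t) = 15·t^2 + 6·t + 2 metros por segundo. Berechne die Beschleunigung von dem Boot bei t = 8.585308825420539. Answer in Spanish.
Partiendo de la velocidad v(t) = 15·t^2 + 6·t + 2, tomamos 1 derivada. Derivando la velocidad, obtenemos la aceleración: a(t) = 30·t + 6. De la ecuación de la aceleración a(t) = 30·t + 6, sustituimos t = 8.585308825420539 para obtener a = 263.559264762616.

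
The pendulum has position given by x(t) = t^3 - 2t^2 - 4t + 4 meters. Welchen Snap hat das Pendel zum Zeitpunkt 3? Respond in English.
To solve this, we need to take 4 derivatives of our position equation x(t) = t^3 - 2·t^2 - 4·t + 4. Differentiating position, we get velocity: v(t) = 3·t^2 - 4·t - 4. Taking d/dt of v(t), we find a(t) = 6·t - 4. The derivative of acceleration gives jerk: j(t) = 6. Taking d/dt of j(t), we find s(t) = 0. Using s(t) = 0 and substituting t = 3, we find s = 0.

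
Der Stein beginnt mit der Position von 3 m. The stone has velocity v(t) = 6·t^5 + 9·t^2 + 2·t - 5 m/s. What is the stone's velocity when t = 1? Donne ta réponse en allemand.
Wir haben die Geschwindigkeit v(t) = 6·t^5 + 9·t^2 + 2·t - 5. Durch Einsetzen von t = 1: v(1) = 12.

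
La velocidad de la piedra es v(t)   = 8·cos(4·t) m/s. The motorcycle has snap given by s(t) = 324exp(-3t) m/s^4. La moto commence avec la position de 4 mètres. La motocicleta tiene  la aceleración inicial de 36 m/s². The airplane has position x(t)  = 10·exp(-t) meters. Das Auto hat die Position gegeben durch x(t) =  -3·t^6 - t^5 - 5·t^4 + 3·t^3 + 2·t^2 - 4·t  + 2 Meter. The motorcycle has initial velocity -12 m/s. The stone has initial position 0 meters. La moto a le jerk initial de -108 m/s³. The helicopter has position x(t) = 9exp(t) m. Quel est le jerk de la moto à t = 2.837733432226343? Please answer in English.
To find the answer, we compute 1 antiderivative of s(t) = 324·exp(-3·t). The integral of snap, with j(0) = -108, gives jerk: j(t) = -108·exp(-3·t). From the given jerk equation j(t) = -108·exp(-3·t), we substitute t = 2.837733432226343 to get j = -0.0216864189423776.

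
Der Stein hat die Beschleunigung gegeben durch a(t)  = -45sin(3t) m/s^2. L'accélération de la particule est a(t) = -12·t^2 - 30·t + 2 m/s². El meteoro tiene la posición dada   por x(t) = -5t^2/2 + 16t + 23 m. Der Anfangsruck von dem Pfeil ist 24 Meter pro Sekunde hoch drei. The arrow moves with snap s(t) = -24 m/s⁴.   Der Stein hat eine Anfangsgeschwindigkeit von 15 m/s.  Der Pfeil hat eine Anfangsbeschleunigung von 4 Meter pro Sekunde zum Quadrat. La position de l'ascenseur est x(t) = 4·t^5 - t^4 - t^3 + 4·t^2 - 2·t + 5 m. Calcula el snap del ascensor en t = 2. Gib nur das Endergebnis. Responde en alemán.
Der Snap bei t = 2 ist s = 936.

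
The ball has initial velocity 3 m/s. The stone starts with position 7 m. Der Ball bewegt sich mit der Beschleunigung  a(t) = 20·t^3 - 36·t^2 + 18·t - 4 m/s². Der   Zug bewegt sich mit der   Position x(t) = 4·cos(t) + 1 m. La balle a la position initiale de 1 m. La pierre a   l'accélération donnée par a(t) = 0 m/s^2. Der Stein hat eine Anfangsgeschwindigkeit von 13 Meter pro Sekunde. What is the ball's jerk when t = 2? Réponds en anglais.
We must differentiate our acceleration equation a(t) = 20·t^3 - 36·t^2 + 18·t - 4 1 time. The derivative of acceleration gives jerk: j(t) = 60·t^2 - 72·t + 18. From the given jerk equation j(t) = 60·t^2 - 72·t + 18, we substitute t = 2 to get j = 114.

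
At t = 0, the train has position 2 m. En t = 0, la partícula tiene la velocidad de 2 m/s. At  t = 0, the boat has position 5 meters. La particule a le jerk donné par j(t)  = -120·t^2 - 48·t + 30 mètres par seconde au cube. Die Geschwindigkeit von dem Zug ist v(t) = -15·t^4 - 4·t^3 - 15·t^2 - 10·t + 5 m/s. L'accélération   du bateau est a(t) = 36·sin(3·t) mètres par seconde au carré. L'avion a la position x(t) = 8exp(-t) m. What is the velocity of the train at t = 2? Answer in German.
Aus der Gleichung für die Geschwindigkeit v(t) = -15·t^4 - 4·t^3 - 15·t^2 - 10·t + 5, setzen wir t = 2 ein und erhalten v = -347.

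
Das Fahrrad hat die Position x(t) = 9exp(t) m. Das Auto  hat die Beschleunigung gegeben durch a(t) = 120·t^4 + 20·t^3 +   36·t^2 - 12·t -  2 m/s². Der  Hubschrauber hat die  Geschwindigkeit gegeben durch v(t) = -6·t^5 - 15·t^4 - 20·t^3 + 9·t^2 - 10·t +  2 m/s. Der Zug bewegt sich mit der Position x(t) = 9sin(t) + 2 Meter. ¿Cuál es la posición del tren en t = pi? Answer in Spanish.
Usando x(t) = 9·sin(t) + 2 y sustituyendo t = pi, encontramos x = 2.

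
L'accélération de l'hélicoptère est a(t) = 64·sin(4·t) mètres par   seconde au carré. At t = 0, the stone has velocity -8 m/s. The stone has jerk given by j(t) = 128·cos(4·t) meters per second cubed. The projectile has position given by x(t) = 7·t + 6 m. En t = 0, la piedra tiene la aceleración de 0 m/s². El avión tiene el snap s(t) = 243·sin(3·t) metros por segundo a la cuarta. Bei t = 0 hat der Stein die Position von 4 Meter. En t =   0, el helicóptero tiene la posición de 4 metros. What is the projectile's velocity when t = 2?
To solve this, we need to take 1 derivative of our position equation x(t) = 7·t + 6. The derivative of position gives velocity: v(t) = 7. From the given velocity equation v(t) = 7, we substitute t = 2 to get v = 7.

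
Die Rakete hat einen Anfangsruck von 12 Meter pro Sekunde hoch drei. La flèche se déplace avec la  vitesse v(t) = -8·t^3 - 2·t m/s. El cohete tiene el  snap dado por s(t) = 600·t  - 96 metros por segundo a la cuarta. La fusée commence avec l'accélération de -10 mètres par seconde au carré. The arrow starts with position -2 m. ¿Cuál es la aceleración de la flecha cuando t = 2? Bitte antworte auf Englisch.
To solve this, we need to take 1 derivative of our velocity equation v(t) = -8·t^3 - 2·t. The derivative of velocity gives acceleration: a(t) = -24·t^2 - 2. Using a(t) = -24·t^2 - 2 and substituting t = 2, we find a = -98.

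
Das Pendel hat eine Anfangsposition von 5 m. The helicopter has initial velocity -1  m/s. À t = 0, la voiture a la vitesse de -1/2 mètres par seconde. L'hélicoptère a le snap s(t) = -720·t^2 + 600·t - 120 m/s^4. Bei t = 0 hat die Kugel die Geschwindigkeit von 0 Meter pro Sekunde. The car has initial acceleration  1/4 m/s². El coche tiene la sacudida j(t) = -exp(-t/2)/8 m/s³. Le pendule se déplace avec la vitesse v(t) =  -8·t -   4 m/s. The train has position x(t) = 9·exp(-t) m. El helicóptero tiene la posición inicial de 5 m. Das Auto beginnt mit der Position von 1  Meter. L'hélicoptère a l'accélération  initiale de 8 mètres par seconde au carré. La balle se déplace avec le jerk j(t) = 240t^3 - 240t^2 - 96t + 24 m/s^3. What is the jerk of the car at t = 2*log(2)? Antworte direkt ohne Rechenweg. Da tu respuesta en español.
La respuesta es -1/16.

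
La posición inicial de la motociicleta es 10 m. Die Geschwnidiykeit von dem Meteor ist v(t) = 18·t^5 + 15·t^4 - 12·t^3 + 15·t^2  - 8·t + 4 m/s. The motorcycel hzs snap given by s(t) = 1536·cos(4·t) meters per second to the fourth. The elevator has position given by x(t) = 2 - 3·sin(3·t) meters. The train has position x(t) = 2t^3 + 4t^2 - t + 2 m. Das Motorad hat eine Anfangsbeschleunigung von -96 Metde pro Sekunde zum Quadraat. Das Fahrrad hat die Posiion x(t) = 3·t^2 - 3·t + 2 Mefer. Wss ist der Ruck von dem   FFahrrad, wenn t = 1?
Um dies zu lösen, müssen wir 3 Ableitungen unserer Gleichung für die Position x(t) = 3·t^2 - 3·t + 2 nehmen. Durch Ableiten von der Position erhalten wir die Geschwindigkeit: v(t) = 6·t - 3. Durch Ableiten von der Geschwindigkeit erhalten wir die Beschleunigung: a(t) = 6. Durch Ableiten von der Beschleunigung erhalten wir den Ruck: j(t) = 0. Mit j(t) = 0 und Einsetzen von t = 1, finden wir j = 0.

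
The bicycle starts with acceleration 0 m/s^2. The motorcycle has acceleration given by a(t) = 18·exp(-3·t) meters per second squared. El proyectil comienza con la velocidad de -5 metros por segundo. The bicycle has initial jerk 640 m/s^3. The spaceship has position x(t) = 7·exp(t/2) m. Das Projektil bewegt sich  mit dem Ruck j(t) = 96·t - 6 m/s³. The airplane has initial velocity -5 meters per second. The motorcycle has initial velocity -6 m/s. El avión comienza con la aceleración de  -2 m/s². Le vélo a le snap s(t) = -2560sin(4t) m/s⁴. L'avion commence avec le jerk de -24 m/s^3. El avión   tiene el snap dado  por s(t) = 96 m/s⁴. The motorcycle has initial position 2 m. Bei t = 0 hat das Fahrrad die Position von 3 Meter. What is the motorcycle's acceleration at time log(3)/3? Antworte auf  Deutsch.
Aus der Gleichung für die Beschleunigung a(t) = 18·exp(-3·t), setzen wir t = log(3)/3 ein und erhalten a = 6.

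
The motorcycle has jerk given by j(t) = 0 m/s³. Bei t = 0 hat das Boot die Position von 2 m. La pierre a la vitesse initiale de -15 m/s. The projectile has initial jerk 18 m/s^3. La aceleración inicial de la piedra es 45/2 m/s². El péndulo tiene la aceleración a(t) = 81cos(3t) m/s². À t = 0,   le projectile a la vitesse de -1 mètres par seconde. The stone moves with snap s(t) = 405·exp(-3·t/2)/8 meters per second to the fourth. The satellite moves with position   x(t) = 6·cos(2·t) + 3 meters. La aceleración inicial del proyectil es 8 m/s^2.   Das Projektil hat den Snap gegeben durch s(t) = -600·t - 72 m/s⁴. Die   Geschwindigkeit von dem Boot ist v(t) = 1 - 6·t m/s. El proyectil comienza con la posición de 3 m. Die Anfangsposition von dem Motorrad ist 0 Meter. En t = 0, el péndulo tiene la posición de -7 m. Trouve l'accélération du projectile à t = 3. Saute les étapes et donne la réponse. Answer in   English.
a(3) = -2962.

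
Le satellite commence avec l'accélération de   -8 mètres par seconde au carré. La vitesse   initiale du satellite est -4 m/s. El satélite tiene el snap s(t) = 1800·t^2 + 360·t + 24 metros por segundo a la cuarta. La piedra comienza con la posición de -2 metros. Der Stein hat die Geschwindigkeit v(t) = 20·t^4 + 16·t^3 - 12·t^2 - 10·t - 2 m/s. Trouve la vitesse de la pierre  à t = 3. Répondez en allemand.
Aus der Gleichung für die Geschwindigkeit v(t) = 20·t^4 + 16·t^3 - 12·t^2 - 10·t - 2, setzen wir t = 3 ein und erhalten v = 1912.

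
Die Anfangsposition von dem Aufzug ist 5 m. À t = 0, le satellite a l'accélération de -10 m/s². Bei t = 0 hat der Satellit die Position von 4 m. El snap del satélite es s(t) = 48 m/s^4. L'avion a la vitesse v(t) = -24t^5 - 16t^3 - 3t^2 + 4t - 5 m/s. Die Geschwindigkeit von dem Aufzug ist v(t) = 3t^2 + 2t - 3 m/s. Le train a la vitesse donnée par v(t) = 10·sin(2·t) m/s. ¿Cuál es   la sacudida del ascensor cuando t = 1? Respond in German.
Wir müssen unsere Gleichung für die Geschwindigkeit v(t) = 3·t^2 + 2·t - 3 2-mal ableiten. Durch Ableiten von der Geschwindigkeit erhalten wir die Beschleunigung: a(t) = 6·t + 2. Die Ableitung von der Beschleunigung ergibt den Ruck: j(t) = 6. Aus der Gleichung für den Ruck j(t) = 6, setzen wir t = 1 ein und erhalten j = 6.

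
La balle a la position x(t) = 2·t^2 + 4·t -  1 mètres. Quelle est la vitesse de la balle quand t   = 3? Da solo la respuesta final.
La vitesse à t = 3 est v = 16.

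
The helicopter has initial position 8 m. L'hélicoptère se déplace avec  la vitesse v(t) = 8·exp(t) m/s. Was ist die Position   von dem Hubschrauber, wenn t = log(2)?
Wir müssen unsere Gleichung für die Geschwindigkeit v(t) = 8·exp(t) 1-mal integrieren. Durch Integration von der Geschwindigkeit und Verwendung der Anfangsbedingung x(0) = 8, erhalten wir x(t) = 8·exp(t). Aus der Gleichung für die Position x(t) = 8·exp(t), setzen wir t = log(2) ein und erhalten x = 16.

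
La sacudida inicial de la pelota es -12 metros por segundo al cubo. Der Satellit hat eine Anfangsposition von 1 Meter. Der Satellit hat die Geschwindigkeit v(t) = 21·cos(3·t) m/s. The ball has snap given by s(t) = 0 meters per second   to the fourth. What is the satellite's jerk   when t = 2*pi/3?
To solve this, we need to take 2 derivatives of our velocity equation v(t) = 21·cos(3·t). Taking d/dt of v(t), we find a(t) = -63·sin(3·t). Taking d/dt of a(t), we find j(t) = -189·cos(3·t). From the given jerk equation j(t) = -189·cos(3·t), we substitute t = 2*pi/3 to get j = -189.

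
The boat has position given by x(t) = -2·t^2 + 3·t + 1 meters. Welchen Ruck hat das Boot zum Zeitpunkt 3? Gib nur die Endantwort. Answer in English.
The jerk at t = 3 is j = 0.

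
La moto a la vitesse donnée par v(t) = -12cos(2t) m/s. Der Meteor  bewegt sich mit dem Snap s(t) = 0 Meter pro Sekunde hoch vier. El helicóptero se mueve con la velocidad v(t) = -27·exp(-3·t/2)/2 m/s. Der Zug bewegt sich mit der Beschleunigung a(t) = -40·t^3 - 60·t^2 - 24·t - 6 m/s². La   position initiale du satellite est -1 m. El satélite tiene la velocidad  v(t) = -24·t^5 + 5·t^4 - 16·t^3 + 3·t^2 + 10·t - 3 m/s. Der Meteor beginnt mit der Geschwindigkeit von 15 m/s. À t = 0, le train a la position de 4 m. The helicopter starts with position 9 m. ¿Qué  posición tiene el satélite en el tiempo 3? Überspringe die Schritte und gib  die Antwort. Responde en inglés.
The answer is -2935.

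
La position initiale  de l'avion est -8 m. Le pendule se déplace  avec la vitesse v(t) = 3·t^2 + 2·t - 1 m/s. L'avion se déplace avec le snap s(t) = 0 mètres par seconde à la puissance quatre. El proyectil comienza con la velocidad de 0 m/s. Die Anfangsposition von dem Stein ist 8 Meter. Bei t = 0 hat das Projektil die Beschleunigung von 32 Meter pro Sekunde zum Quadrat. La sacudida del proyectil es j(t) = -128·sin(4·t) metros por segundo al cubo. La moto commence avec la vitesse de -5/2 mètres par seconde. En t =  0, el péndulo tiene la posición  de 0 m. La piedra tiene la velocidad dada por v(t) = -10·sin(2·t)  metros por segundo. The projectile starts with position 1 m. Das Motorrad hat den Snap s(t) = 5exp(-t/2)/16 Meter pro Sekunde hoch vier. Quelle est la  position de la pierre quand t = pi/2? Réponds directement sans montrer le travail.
La réponse est -2.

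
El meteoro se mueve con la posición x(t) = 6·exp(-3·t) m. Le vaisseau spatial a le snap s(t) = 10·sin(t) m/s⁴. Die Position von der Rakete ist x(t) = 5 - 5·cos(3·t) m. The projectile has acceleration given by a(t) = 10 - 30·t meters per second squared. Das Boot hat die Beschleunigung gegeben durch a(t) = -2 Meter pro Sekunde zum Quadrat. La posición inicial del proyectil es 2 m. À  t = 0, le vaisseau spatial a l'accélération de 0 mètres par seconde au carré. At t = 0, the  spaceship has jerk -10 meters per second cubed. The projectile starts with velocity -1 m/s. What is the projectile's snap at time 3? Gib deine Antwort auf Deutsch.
Um dies zu lösen, müssen wir 2 Ableitungen unserer Gleichung für die Beschleunigung a(t) = 10 - 30·t nehmen. Die Ableitung von der Beschleunigung ergibt den Ruck: j(t) = -30. Mit d/dt von j(t) finden wir s(t) = 0. Wir haben den Snap s(t) = 0. Durch Einsetzen von t = 3: s(3) = 0.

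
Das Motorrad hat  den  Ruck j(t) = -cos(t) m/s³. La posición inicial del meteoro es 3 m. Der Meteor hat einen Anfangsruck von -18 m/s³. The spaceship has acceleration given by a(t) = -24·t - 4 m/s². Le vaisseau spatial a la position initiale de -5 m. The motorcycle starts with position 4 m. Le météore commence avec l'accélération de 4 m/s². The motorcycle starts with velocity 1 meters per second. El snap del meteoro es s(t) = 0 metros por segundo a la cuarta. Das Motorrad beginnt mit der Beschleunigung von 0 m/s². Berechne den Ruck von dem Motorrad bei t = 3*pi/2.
Wir haben den Ruck j(t) = -cos(t). Durch Einsetzen von t = 3*pi/2: j(3*pi/2) = 0.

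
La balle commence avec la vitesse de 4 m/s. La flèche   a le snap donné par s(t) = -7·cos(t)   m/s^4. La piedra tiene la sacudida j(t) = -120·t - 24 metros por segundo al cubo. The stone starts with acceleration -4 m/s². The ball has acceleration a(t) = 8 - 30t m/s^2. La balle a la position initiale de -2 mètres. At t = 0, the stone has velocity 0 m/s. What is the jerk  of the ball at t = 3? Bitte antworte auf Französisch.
En partant de l'accélération a(t) = 8 - 30·t, nous prenons 1 dérivée. La dérivée de l'accélération donne le jerk: j(t) = -30. De l'équation du jerk j(t) = -30, nous substituons t = 3 pour obtenir j = -30.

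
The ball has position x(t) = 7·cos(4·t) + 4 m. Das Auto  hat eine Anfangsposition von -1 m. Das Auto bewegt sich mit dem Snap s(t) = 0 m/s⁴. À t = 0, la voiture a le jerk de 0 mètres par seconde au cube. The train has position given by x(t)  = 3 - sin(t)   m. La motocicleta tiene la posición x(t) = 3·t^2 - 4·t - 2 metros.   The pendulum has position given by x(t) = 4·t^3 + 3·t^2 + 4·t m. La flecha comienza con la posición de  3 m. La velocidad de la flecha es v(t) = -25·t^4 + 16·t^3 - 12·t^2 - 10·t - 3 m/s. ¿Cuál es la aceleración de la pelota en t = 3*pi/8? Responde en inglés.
Starting from position x(t) = 7·cos(4·t) + 4, we take 2 derivatives. Differentiating position, we get velocity: v(t) = -28·sin(4·t). The derivative of velocity gives acceleration: a(t) = -112·cos(4·t). Using a(t) = -112·cos(4·t) and substituting t = 3*pi/8, we find a = 0.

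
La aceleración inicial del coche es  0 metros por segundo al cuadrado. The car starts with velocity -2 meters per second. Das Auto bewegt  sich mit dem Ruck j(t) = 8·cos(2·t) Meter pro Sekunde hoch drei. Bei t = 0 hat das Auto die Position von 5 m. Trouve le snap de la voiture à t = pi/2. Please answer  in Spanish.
Para resolver esto, necesitamos tomar 1 derivada de nuestra ecuación de la sacudida j(t) = 8·cos(2·t). Tomando d/dt de j(t), encontramos s(t) = -16·sin(2·t). Tenemos el snap s(t) = -16·sin(2·t). Sustituyendo t = pi/2: s(pi/2) = 0.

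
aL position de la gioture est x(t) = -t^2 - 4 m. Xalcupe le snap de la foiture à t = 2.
Nous devons dériver notre équation de la position x(t) = -t^2 - 4 4 fois. En dérivant la position, nous obtenons la vitesse: v(t) = -2·t. En prenant d/dt de v(t), nous trouvons a(t) = -2. En dérivant l'accélération, nous obtenons le jerk: j(t) = 0. La dérivée du jerk donne le snap: s(t) = 0. De l'équation du snap s(t) = 0, nous substituons t = 2 pour obtenir s = 0.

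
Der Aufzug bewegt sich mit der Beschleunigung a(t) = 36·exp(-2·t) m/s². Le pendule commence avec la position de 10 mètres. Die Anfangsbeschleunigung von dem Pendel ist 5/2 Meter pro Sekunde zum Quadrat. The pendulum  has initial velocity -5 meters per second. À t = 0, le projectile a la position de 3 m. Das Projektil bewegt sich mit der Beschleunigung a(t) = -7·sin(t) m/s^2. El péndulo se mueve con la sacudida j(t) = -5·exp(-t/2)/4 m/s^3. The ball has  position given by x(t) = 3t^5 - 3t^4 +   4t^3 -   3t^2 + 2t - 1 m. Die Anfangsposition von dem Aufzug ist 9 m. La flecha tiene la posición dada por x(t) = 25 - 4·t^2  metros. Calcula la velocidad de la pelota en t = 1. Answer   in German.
Wir müssen unsere Gleichung für die Position x(t) = 3·t^5 - 3·t^4 + 4·t^3 - 3·t^2 + 2·t - 1 1-mal ableiten. Die Ableitung von der Position ergibt die Geschwindigkeit: v(t) = 15·t^4 - 12·t^3 + 12·t^2 - 6·t + 2. Wir haben die Geschwindigkeit v(t) = 15·t^4 - 12·t^3 + 12·t^2 - 6·t + 2. Durch Einsetzen von t = 1: v(1) = 11.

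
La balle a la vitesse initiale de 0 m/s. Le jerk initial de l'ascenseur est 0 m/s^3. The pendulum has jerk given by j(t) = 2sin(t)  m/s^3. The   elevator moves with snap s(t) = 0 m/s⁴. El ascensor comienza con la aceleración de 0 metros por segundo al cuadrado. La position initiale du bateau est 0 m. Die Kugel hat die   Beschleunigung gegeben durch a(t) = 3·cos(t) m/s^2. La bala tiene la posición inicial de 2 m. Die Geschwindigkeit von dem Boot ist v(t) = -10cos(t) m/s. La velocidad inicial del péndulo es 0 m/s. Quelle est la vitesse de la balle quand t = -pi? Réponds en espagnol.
Necesitamos integrar nuestra ecuación de la aceleración a(t) = 3·cos(t) 1 vez. La integral de la aceleración es la velocidad. Usando v(0) = 0, obtenemos v(t) = 3·sin(t). De la ecuación de la velocidad v(t) = 3·sin(t), sustituimos t = -pi para obtener v = 0.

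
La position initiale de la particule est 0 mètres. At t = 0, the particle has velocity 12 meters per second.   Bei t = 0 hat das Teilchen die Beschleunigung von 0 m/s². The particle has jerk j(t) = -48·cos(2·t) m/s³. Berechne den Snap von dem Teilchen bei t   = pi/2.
Ausgehend von dem Ruck j(t) = -48·cos(2·t), nehmen wir 1 Ableitung. Durch Ableiten von dem Ruck erhalten wir den Snap: s(t) = 96·sin(2·t). Mit s(t) = 96·sin(2·t) und Einsetzen von t = pi/2, finden wir s = 0.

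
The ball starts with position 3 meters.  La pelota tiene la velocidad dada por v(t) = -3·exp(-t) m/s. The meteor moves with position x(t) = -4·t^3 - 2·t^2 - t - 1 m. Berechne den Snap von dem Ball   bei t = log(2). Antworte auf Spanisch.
Partiendo de la velocidad v(t) = -3·exp(-t), tomamos 3 derivadas. La derivada de la velocidad da la aceleración: a(t) = 3·exp(-t). Derivando la aceleración, obtenemos la sacudida: j(t) = -3·exp(-t). Tomando d/dt de j(t), encontramos s(t) = 3·exp(-t). De la ecuación del snap s(t) = 3·exp(-t), sustituimos t = log(2) para obtener s = 3/2.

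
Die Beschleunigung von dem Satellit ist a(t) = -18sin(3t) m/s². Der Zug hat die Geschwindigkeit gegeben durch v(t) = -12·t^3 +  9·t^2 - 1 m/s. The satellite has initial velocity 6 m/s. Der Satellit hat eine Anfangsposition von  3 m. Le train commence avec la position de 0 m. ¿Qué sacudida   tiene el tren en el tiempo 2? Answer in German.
Wir müssen unsere Gleichung für die Geschwindigkeit v(t) = -12·t^3 + 9·t^2 - 1 2-mal ableiten. Die Ableitung von der Geschwindigkeit ergibt die Beschleunigung: a(t) = -36·t^2 + 18·t. Mit d/dt von a(t) finden wir j(t) = 18 - 72·t. Mit j(t) = 18 - 72·t und Einsetzen von t = 2, finden wir j = -126.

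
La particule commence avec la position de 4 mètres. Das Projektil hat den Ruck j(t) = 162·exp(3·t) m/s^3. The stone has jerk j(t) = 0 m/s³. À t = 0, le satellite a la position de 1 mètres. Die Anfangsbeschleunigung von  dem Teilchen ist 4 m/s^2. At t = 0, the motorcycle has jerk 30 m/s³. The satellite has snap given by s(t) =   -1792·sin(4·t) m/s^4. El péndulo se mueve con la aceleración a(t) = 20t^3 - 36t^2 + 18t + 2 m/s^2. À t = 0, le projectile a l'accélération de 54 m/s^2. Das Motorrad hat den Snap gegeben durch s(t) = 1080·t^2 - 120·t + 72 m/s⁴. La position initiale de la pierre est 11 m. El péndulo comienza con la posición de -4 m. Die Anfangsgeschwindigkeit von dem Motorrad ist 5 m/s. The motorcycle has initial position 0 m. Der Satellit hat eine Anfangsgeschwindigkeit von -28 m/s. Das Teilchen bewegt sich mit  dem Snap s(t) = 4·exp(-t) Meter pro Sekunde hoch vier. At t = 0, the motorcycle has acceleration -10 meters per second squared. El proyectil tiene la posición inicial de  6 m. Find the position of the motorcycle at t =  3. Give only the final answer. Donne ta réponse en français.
x(3) = 2292.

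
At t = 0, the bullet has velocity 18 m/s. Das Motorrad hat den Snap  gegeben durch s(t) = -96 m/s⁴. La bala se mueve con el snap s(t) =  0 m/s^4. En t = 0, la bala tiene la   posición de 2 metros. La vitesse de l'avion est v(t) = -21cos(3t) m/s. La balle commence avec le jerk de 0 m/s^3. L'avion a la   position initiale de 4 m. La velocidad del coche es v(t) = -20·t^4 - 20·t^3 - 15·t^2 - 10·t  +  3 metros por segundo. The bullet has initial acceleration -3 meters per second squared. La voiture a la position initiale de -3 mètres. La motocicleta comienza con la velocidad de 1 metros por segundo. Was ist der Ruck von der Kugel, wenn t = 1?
Wir müssen unsere Gleichung für den Snap s(t) = 0 1-mal integrieren. Das Integral von dem Snap, mit j(0) = 0, ergibt den Ruck: j(t) = 0. Mit j(t) = 0 und Einsetzen von t = 1, finden wir j = 0.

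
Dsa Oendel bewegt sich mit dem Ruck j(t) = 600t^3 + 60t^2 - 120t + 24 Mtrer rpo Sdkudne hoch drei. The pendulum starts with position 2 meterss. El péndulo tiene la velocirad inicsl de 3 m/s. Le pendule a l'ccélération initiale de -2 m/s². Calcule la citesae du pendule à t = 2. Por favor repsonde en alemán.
Um dies zu lösen, müssen wir 2 Integrale unserer Gleichung für den Ruck j(t) = 600·t^3 + 60·t^2 - 120·t + 24 finden. Mit ∫j(t)dt und Anwendung von a(0) = -2, finden wir a(t) = 150·t^4 + 20·t^3 - 60·t^2 + 24·t - 2. Mit ∫a(t)dt und Anwendung von v(0) = 3, finden wir v(t) = 30·t^5 + 5·t^4 - 20·t^3 + 12·t^2 - 2·t + 3. Mit v(t) = 30·t^5 + 5·t^4 - 20·t^3 + 12·t^2 - 2·t + 3 und Einsetzen von t = 2, finden wir v = 927.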